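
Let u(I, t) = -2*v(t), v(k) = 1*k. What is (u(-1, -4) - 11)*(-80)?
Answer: 240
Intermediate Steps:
v(k) = k
u(I, t) = -2*t
(u(-1, -4) - 11)*(-80) = (-2*(-4) - 11)*(-80) = (8 - 11)*(-80) = -3*(-80) = 240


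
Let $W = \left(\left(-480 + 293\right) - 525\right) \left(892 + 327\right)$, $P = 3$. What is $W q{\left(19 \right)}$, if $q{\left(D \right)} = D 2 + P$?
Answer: $-35585048$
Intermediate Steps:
$q{\left(D \right)} = 3 + 2 D$ ($q{\left(D \right)} = D 2 + 3 = 2 D + 3 = 3 + 2 D$)
$W = -867928$ ($W = \left(-187 - 525\right) 1219 = \left(-712\right) 1219 = -867928$)
$W q{\left(19 \right)} = - 867928 \left(3 + 2 \cdot 19\right) = - 867928 \left(3 + 38\right) = \left(-867928\right) 41 = -35585048$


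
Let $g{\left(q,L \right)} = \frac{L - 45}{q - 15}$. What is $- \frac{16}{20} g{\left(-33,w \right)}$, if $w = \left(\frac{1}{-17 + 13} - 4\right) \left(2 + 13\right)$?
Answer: $- \frac{29}{16} \approx -1.8125$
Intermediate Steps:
$w = - \frac{255}{4}$ ($w = \left(\frac{1}{-4} - 4\right) 15 = \left(- \frac{1}{4} - 4\right) 15 = \left(- \frac{17}{4}\right) 15 = - \frac{255}{4} \approx -63.75$)
$g{\left(q,L \right)} = \frac{-45 + L}{-15 + q}$
$- \frac{16}{20} g{\left(-33,w \right)} = - \frac{16}{20} \frac{-45 - \frac{255}{4}}{-15 - 33} = \left(-16\right) \frac{1}{20} \frac{1}{-48} \left(- \frac{435}{4}\right) = - \frac{4 \left(\left(- \frac{1}{48}\right) \left(- \frac{435}{4}\right)\right)}{5} = \left(- \frac{4}{5}\right) \frac{145}{64} = - \frac{29}{16}$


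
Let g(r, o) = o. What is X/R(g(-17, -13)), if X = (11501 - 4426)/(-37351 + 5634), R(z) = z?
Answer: 7075/412321 ≈ 0.017159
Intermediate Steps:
X = -7075/31717 (X = 7075/(-31717) = 7075*(-1/31717) = -7075/31717 ≈ -0.22307)
X/R(g(-17, -13)) = -7075/31717/(-13) = -7075/31717*(-1/13) = 7075/412321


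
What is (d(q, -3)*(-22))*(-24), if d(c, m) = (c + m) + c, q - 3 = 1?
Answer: 2640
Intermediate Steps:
q = 4 (q = 3 + 1 = 4)
d(c, m) = m + 2*c
(d(q, -3)*(-22))*(-24) = ((-3 + 2*4)*(-22))*(-24) = ((-3 + 8)*(-22))*(-24) = (5*(-22))*(-24) = -110*(-24) = 2640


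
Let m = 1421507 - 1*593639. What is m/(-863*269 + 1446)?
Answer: -827868/230701 ≈ -3.5885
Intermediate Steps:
m = 827868 (m = 1421507 - 593639 = 827868)
m/(-863*269 + 1446) = 827868/(-863*269 + 1446) = 827868/(-232147 + 1446) = 827868/(-230701) = 827868*(-1/230701) = -827868/230701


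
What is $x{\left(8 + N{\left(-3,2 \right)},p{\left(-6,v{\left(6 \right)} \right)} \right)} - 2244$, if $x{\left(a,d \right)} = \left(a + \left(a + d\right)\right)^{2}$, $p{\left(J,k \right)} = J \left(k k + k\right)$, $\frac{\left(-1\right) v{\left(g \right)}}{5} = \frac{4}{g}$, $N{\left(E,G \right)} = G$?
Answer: $- \frac{13796}{9} \approx -1532.9$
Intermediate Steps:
$v{\left(g \right)} = - \frac{20}{g}$ ($v{\left(g \right)} = - 5 \frac{4}{g} = - \frac{20}{g}$)
$p{\left(J,k \right)} = J \left(k + k^{2}\right)$ ($p{\left(J,k \right)} = J \left(k^{2} + k\right) = J \left(k + k^{2}\right)$)
$x{\left(a,d \right)} = \left(d + 2 a\right)^{2}$
$x{\left(8 + N{\left(-3,2 \right)},p{\left(-6,v{\left(6 \right)} \right)} \right)} - 2244 = \left(- 6 \left(- \frac{20}{6}\right) \left(1 - \frac{20}{6}\right) + 2 \left(8 + 2\right)\right)^{2} - 2244 = \left(- 6 \left(\left(-20\right) \frac{1}{6}\right) \left(1 - \frac{10}{3}\right) + 2 \cdot 10\right)^{2} - 2244 = \left(\left(-6\right) \left(- \frac{10}{3}\right) \left(1 - \frac{10}{3}\right) + 20\right)^{2} - 2244 = \left(\left(-6\right) \left(- \frac{10}{3}\right) \left(- \frac{7}{3}\right) + 20\right)^{2} - 2244 = \left(- \frac{140}{3} + 20\right)^{2} - 2244 = \left(- \frac{80}{3}\right)^{2} - 2244 = \frac{6400}{9} - 2244 = - \frac{13796}{9}$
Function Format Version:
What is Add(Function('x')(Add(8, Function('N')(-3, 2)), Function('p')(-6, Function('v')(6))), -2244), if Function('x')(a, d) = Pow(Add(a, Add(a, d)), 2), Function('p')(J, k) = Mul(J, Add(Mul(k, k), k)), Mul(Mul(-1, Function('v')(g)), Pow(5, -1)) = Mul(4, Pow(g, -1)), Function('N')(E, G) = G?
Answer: Rational(-13796, 9) ≈ -1532.9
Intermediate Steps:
Function('v')(g) = Mul(-20, Pow(g, -1)) (Function('v')(g) = Mul(-5, Mul(4, Pow(g, -1))) = Mul(-20, Pow(g, -1)))
Function('p')(J, k) = Mul(J, Add(k, Pow(k, 2))) (Function('p')(J, k) = Mul(J, Add(Pow(k, 2), k)) = Mul(J, Add(k, Pow(k, 2))))
Function('x')(a, d) = Pow(Add(d, Mul(2, a)), 2)
Add(Function('x')(Add(8, Function('N')(-3, 2)), Function('p')(-6, Function('v')(6))), -2244) = Add(Pow(Add(Mul(-6, Mul(-20, Pow(6, -1)), Add(1, Mul(-20, Pow(6, -1)))), Mul(2, Add(8, 2))), 2), -2244) = Add(Pow(Add(Mul(-6, Mul(-20, Rational(1, 6)), Add(1, Mul(-20, Rational(1, 6)))), Mul(2, 10)), 2), -2244) = Add(Pow(Add(Mul(-6, Rational(-10, 3), Add(1, Rational(-10, 3))), 20), 2), -2244) = Add(Pow(Add(Mul(-6, Rational(-10, 3), Rational(-7, 3)), 20), 2), -2244) = Add(Pow(Add(Rational(-140, 3), 20), 2), -2244) = Add(Pow(Rational(-80, 3), 2), -2244) = Add(Rational(6400, 9), -2244) = Rational(-13796, 9)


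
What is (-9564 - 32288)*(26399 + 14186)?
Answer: -1698563420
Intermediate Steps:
(-9564 - 32288)*(26399 + 14186) = -41852*40585 = -1698563420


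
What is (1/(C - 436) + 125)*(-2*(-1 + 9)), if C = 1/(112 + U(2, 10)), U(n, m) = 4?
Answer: -101148144/50575 ≈ -2000.0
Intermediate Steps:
C = 1/116 (C = 1/(112 + 4) = 1/116 ≈ 0.0086207)
(1/(C - 436) + 125)*(-2*(-1 + 9)) = (1/(1/116 - 436) + 125)*(-2*(-1 + 9)) = (1/(-50575/116) + 125)*(-2*8) = (-116/50575 + 125)*(-16) = (6321759/50575)*(-16) = -101148144/50575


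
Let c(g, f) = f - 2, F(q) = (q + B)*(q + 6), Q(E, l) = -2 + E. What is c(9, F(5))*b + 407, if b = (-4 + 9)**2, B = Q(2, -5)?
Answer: 1732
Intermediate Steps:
B = 0 (B = -2 + 2 = 0)
b = 25 (b = 5**2 = 25)
F(q) = q*(6 + q) (F(q) = (q + 0)*(q + 6) = q*(6 + q))
c(g, f) = -2 + f
c(9, F(5))*b + 407 = (-2 + 5*(6 + 5))*25 + 407 = (-2 + 5*11)*25 + 407 = (-2 + 55)*25 + 407 = 53*25 + 407 = 1325 + 407 = 1732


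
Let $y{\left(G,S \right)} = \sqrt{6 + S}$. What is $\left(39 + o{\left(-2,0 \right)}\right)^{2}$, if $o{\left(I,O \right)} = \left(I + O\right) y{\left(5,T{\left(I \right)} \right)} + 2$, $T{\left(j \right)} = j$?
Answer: $1369$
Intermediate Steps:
$o{\left(I,O \right)} = 2 + \sqrt{6 + I} \left(I + O\right)$ ($o{\left(I,O \right)} = \left(I + O\right) \sqrt{6 + I} + 2 = \sqrt{6 + I} \left(I + O\right) + 2 = 2 + \sqrt{6 + I} \left(I + O\right)$)
$\left(39 + o{\left(-2,0 \right)}\right)^{2} = \left(39 + \left(2 - 2 \sqrt{6 - 2} + 0 \sqrt{6 - 2}\right)\right)^{2} = \left(39 + \left(2 - 2 \sqrt{4} + 0 \sqrt{4}\right)\right)^{2} = \left(39 + \left(2 - 4 + 0 \cdot 2\right)\right)^{2} = \left(39 + \left(2 - 4 + 0\right)\right)^{2} = \left(39 - 2\right)^{2} = 37^{2} = 1369$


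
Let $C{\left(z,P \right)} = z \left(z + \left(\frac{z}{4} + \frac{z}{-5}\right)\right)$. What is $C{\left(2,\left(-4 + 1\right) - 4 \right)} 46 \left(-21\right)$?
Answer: $- \frac{20286}{5} \approx -4057.2$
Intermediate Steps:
$C{\left(z,P \right)} = \frac{21 z^{2}}{20}$ ($C{\left(z,P \right)} = z \left(z + \left(z \frac{1}{4} + z \left(- \frac{1}{5}\right)\right)\right) = z \left(z + \left(\frac{z}{4} - \frac{z}{5}\right)\right) = z \left(z + \frac{z}{20}\right) = z \frac{21 z}{20} = \frac{21 z^{2}}{20}$)
$C{\left(2,\left(-4 + 1\right) - 4 \right)} 46 \left(-21\right) = \frac{21 \cdot 2^{2}}{20} \cdot 46 \left(-21\right) = \frac{21}{20} \cdot 4 \cdot 46 \left(-21\right) = \frac{21}{5} \cdot 46 \left(-21\right) = \frac{966}{5} \left(-21\right) = - \frac{20286}{5}$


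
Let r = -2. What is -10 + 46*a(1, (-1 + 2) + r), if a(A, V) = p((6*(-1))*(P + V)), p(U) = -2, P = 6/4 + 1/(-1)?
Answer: -102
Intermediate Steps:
P = 1/2 (P = 6*(1/4) + 1*(-1) = 3/2 - 1 = 1/2 ≈ 0.50000)
a(A, V) = -2
-10 + 46*a(1, (-1 + 2) + r) = -10 + 46*(-2) = -10 - 92 = -102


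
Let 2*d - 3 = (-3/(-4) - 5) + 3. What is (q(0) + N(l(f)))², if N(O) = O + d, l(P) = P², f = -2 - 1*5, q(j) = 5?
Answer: 192721/64 ≈ 3011.3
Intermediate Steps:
f = -7 (f = -2 - 5 = -7)
d = 7/8 (d = 3/2 + ((-3/(-4) - 5) + 3)/2 = 3/2 + ((-3*(-¼) - 5) + 3)/2 = 3/2 + ((¾ - 5) + 3)/2 = 3/2 + (-17/4 + 3)/2 = 3/2 + (½)*(-5/4) = 3/2 - 5/8 = 7/8 ≈ 0.87500)
N(O) = 7/8 + O (N(O) = O + 7/8 = 7/8 + O)
(q(0) + N(l(f)))² = (5 + (7/8 + (-7)²))² = (5 + (7/8 + 49))² = (5 + 399/8)² = (439/8)² = 192721/64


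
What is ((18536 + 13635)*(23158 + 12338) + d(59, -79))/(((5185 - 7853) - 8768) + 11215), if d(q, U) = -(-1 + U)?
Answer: -1141941896/221 ≈ -5.1672e+6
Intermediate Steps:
d(q, U) = 1 - U
((18536 + 13635)*(23158 + 12338) + d(59, -79))/(((5185 - 7853) - 8768) + 11215) = ((18536 + 13635)*(23158 + 12338) + (1 - 1*(-79)))/(((5185 - 7853) - 8768) + 11215) = (32171*35496 + (1 + 79))/((-2668 - 8768) + 11215) = (1141941816 + 80)/(-11436 + 11215) = 1141941896/(-221) = 1141941896*(-1/221) = -1141941896/221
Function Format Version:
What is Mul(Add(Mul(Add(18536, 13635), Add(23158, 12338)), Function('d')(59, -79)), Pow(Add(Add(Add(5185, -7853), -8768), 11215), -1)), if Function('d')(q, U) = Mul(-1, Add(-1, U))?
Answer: Rational(-1141941896, 221) ≈ -5.1672e+6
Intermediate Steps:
Function('d')(q, U) = Add(1, Mul(-1, U))
Mul(Add(Mul(Add(18536, 13635), Add(23158, 12338)), Function('d')(59, -79)), Pow(Add(Add(Add(5185, -7853), -8768), 11215), -1)) = Mul(Add(Mul(Add(18536, 13635), Add(23158, 12338)), Add(1, Mul(-1, -79))), Pow(Add(Add(Add(5185, -7853), -8768), 11215), -1)) = Mul(Add(Mul(32171, 35496), Add(1, 79)), Pow(Add(Add(-2668, -8768), 11215), -1)) = Mul(Add(1141941816, 80), Pow(Add(-11436, 11215), -1)) = Mul(1141941896, Pow(-221, -1)) = Mul(1141941896, Rational(-1, 221)) = Rational(-1141941896, 221)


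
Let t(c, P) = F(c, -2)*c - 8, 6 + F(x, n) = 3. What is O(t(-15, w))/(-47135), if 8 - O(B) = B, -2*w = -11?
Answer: 29/47135 ≈ 0.00061525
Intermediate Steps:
w = 11/2 (w = -1/2*(-11) = 11/2 ≈ 5.5000)
F(x, n) = -3 (F(x, n) = -6 + 3 = -3)
t(c, P) = -8 - 3*c (t(c, P) = -3*c - 8 = -8 - 3*c)
O(B) = 8 - B
O(t(-15, w))/(-47135) = (8 - (-8 - 3*(-15)))/(-47135) = (8 - (-8 + 45))*(-1/47135) = (8 - 1*37)*(-1/47135) = (8 - 37)*(-1/47135) = -29*(-1/47135) = 29/47135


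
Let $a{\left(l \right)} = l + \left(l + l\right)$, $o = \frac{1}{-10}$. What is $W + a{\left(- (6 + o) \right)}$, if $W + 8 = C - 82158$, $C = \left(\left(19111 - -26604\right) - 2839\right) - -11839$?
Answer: $- \frac{274687}{10} \approx -27469.0$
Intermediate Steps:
$o = - \frac{1}{10} \approx -0.1$
$C = 54715$ ($C = \left(\left(19111 + 26604\right) - 2839\right) + 11839 = \left(45715 - 2839\right) + 11839 = 42876 + 11839 = 54715$)
$a{\left(l \right)} = 3 l$ ($a{\left(l \right)} = l + 2 l = 3 l$)
$W = -27451$ ($W = -8 + \left(54715 - 82158\right) = -8 - 27443 = -27451$)
$W + a{\left(- (6 + o) \right)} = -27451 + 3 \left(- (6 - \frac{1}{10})\right) = -27451 + 3 \left(\left(-1\right) \frac{59}{10}\right) = -27451 + 3 \left(- \frac{59}{10}\right) = -27451 - \frac{177}{10} = - \frac{274687}{10}$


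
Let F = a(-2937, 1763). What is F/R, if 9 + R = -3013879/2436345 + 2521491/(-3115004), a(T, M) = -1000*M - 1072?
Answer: 13387938301708587360/83834486914331 ≈ 1.5970e+5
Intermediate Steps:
a(T, M) = -1072 - 1000*M
F = -1764072 (F = -1072 - 1000*1763 = -1072 - 1763000 = -1764072)
R = -83834486914331/7589224420380 (R = -9 + (-3013879/2436345 + 2521491/(-3115004)) = -9 + (-3013879*1/2436345 + 2521491*(-1/3115004)) = -9 + (-3013879/2436345 - 2521491/3115004) = -9 - 15531467130911/7589224420380 = -83834486914331/7589224420380 ≈ -11.047)
F/R = -1764072/(-83834486914331/7589224420380) = -1764072*(-7589224420380/83834486914331) = 13387938301708587360/83834486914331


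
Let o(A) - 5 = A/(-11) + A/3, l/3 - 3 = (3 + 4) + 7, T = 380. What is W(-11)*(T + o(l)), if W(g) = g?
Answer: -4371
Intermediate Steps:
l = 51 (l = 9 + 3*((3 + 4) + 7) = 9 + 3*(7 + 7) = 9 + 3*14 = 9 + 42 = 51)
o(A) = 5 + 8*A/33 (o(A) = 5 + (A/(-11) + A/3) = 5 + (A*(-1/11) + A*(1/3)) = 5 + (-A/11 + A/3) = 5 + 8*A/33)
W(-11)*(T + o(l)) = -11*(380 + (5 + (8/33)*51)) = -11*(380 + (5 + 136/11)) = -11*(380 + 191/11) = -11*4371/11 = -4371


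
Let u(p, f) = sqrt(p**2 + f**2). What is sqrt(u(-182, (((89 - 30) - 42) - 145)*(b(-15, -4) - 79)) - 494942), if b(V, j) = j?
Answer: sqrt(-494942 + 50*sqrt(45161)) ≈ 695.93*I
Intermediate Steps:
u(p, f) = sqrt(f**2 + p**2)
sqrt(u(-182, (((89 - 30) - 42) - 145)*(b(-15, -4) - 79)) - 494942) = sqrt(sqrt(((((89 - 30) - 42) - 145)*(-4 - 79))**2 + (-182)**2) - 494942) = sqrt(sqrt((((59 - 42) - 145)*(-83))**2 + 33124) - 494942) = sqrt(sqrt(((17 - 145)*(-83))**2 + 33124) - 494942) = sqrt(sqrt((-128*(-83))**2 + 33124) - 494942) = sqrt(sqrt(10624**2 + 33124) - 494942) = sqrt(sqrt(112869376 + 33124) - 494942) = sqrt(sqrt(112902500) - 494942) = sqrt(50*sqrt(45161) - 494942) = sqrt(-494942 + 50*sqrt(45161))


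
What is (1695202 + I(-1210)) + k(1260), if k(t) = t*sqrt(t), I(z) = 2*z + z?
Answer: 1691572 + 7560*sqrt(35) ≈ 1.7363e+6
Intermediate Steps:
I(z) = 3*z
k(t) = t**(3/2)
(1695202 + I(-1210)) + k(1260) = (1695202 + 3*(-1210)) + 1260**(3/2) = (1695202 - 3630) + 7560*sqrt(35) = 1691572 + 7560*sqrt(35)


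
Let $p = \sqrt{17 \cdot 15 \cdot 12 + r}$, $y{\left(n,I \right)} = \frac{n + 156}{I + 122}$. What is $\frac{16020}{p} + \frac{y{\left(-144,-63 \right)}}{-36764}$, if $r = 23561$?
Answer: $- \frac{3}{542269} + \frac{16020 \sqrt{26621}}{26621} \approx 98.186$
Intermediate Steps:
$y{\left(n,I \right)} = \frac{156 + n}{122 + I}$
$p = \sqrt{26621}$ ($p = \sqrt{17 \cdot 15 \cdot 12 + 23561} = \sqrt{255 \cdot 12 + 23561} = \sqrt{3060 + 23561} = \sqrt{26621} \approx 163.16$)
$\frac{16020}{p} + \frac{y{\left(-144,-63 \right)}}{-36764} = \frac{16020}{\sqrt{26621}} + \frac{\frac{1}{122 - 63} \left(156 - 144\right)}{-36764} = 16020 \frac{\sqrt{26621}}{26621} + \frac{1}{59} \cdot 12 \left(- \frac{1}{36764}\right) = \frac{16020 \sqrt{26621}}{26621} + \frac{1}{59} \cdot 12 \left(- \frac{1}{36764}\right) = \frac{16020 \sqrt{26621}}{26621} + \frac{12}{59} \left(- \frac{1}{36764}\right) = \frac{16020 \sqrt{26621}}{26621} - \frac{3}{542269} = - \frac{3}{542269} + \frac{16020 \sqrt{26621}}{26621}$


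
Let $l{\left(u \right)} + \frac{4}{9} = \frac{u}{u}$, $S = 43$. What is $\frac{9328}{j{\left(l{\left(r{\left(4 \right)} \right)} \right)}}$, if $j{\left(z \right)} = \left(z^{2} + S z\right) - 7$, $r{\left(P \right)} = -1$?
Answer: $\frac{755568}{1393} \approx 542.4$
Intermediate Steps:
$l{\left(u \right)} = \frac{5}{9}$ ($l{\left(u \right)} = - \frac{4}{9} + \frac{u}{u} = - \frac{4}{9} + 1 = \frac{5}{9}$)
$j{\left(z \right)} = -7 + z^{2} + 43 z$ ($j{\left(z \right)} = \left(z^{2} + 43 z\right) - 7 = -7 + z^{2} + 43 z$)
$\frac{9328}{j{\left(l{\left(r{\left(4 \right)} \right)} \right)}} = \frac{9328}{-7 + \left(\frac{5}{9}\right)^{2} + 43 \cdot \frac{5}{9}} = \frac{9328}{-7 + \frac{25}{81} + \frac{215}{9}} = \frac{9328}{\frac{1393}{81}} = 9328 \cdot \frac{81}{1393} = \frac{755568}{1393}$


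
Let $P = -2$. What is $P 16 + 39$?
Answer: $7$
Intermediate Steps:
$P 16 + 39 = \left(-2\right) 16 + 39 = -32 + 39 = 7$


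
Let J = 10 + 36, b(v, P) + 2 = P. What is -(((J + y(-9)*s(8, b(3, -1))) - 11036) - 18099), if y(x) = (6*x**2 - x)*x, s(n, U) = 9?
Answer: 69184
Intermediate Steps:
b(v, P) = -2 + P
J = 46
y(x) = x*(-x + 6*x**2) (y(x) = (-x + 6*x**2)*x = x*(-x + 6*x**2))
-(((J + y(-9)*s(8, b(3, -1))) - 11036) - 18099) = -(((46 + ((-9)**2*(-1 + 6*(-9)))*9) - 11036) - 18099) = -(((46 + (81*(-1 - 54))*9) - 11036) - 18099) = -(((46 + (81*(-55))*9) - 11036) - 18099) = -(((46 - 4455*9) - 11036) - 18099) = -(((46 - 40095) - 11036) - 18099) = -((-40049 - 11036) - 18099) = -(-51085 - 18099) = -1*(-69184) = 69184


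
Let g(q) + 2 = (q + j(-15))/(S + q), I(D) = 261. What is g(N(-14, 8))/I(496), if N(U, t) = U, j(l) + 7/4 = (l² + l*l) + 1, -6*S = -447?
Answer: 419/21054 ≈ 0.019901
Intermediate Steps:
S = 149/2 (S = -⅙*(-447) = 149/2 ≈ 74.500)
j(l) = -¾ + 2*l² (j(l) = -7/4 + ((l² + l*l) + 1) = -7/4 + ((l² + l²) + 1) = -7/4 + (2*l² + 1) = -7/4 + (1 + 2*l²) = -¾ + 2*l²)
g(q) = -2 + (1797/4 + q)/(149/2 + q) (g(q) = -2 + (q + (-¾ + 2*(-15)²))/(149/2 + q) = -2 + (q + (-¾ + 2*225))/(149/2 + q) = -2 + (q + (-¾ + 450))/(149/2 + q) = -2 + (q + 1797/4)/(149/2 + q) = -2 + (1797/4 + q)/(149/2 + q))
g(N(-14, 8))/I(496) = ((1201 - 4*(-14))/(2*(149 + 2*(-14))))/261 = ((1201 + 56)/(2*(149 - 28)))*(1/261) = ((½)*1257/121)*(1/261) = ((½)*(1/121)*1257)*(1/261) = (1257/242)*(1/261) = 419/21054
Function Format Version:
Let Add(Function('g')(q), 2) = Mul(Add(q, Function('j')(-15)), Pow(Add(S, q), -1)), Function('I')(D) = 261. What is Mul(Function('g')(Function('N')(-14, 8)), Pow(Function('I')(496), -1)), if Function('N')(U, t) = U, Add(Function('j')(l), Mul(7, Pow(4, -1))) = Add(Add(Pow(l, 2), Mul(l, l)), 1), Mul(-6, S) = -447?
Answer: Rational(419, 21054) ≈ 0.019901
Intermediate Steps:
S = Rational(149, 2) (S = Mul(Rational(-1, 6), -447) = Rational(149, 2) ≈ 74.500)
Function('j')(l) = Add(Rational(-3, 4), Mul(2, Pow(l, 2))) (Function('j')(l) = Add(Rational(-7, 4), Add(Add(Pow(l, 2), Mul(l, l)), 1)) = Add(Rational(-7, 4), Add(Add(Pow(l, 2), Pow(l, 2)), 1)) = Add(Rational(-7, 4), Add(Mul(2, Pow(l, 2)), 1)) = Add(Rational(-7, 4), Add(1, Mul(2, Pow(l, 2)))) = Add(Rational(-3, 4), Mul(2, Pow(l, 2))))
Function('g')(q) = Add(-2, Mul(Pow(Add(Rational(149, 2), q), -1), Add(Rational(1797, 4), q))) (Function('g')(q) = Add(-2, Mul(Add(q, Add(Rational(-3, 4), Mul(2, Pow(-15, 2)))), Pow(Add(Rational(149, 2), q), -1))) = Add(-2, Mul(Add(q, Add(Rational(-3, 4), Mul(2, 225))), Pow(Add(Rational(149, 2), q), -1))) = Add(-2, Mul(Add(q, Add(Rational(-3, 4), 450)), Pow(Add(Rational(149, 2), q), -1))) = Add(-2, Mul(Add(q, Rational(1797, 4)), Pow(Add(Rational(149, 2), q), -1))) = Add(-2, Mul(Add(Rational(1797, 4), q), Pow(Add(Rational(149, 2), q), -1))) = Add(-2, Mul(Pow(Add(Rational(149, 2), q), -1), Add(Rational(1797, 4), q))))
Mul(Function('g')(Function('N')(-14, 8)), Pow(Function('I')(496), -1)) = Mul(Mul(Rational(1, 2), Pow(Add(149, Mul(2, -14)), -1), Add(1201, Mul(-4, -14))), Pow(261, -1)) = Mul(Mul(Rational(1, 2), Pow(Add(149, -28), -1), Add(1201, 56)), Rational(1, 261)) = Mul(Mul(Rational(1, 2), Pow(121, -1), 1257), Rational(1, 261)) = Mul(Mul(Rational(1, 2), Rational(1, 121), 1257), Rational(1, 261)) = Mul(Rational(1257, 242), Rational(1, 261)) = Rational(419, 21054)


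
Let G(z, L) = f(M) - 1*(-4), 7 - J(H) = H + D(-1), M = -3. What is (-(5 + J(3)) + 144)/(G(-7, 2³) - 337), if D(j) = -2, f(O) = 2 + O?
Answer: -133/334 ≈ -0.39820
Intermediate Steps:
J(H) = 9 - H (J(H) = 7 - (H - 2) = 7 - (-2 + H) = 7 + (2 - H) = 9 - H)
G(z, L) = 3 (G(z, L) = (2 - 3) - 1*(-4) = -1 + 4 = 3)
(-(5 + J(3)) + 144)/(G(-7, 2³) - 337) = (-(5 + (9 - 1*3)) + 144)/(3 - 337) = (-(5 + (9 - 3)) + 144)/(-334) = (-(5 + 6) + 144)*(-1/334) = (-1*11 + 144)*(-1/334) = (-11 + 144)*(-1/334) = 133*(-1/334) = -133/334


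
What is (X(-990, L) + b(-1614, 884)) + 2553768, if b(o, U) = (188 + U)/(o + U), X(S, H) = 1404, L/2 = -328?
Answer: 932637244/365 ≈ 2.5552e+6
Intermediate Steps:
L = -656 (L = 2*(-328) = -656)
b(o, U) = (188 + U)/(U + o)
(X(-990, L) + b(-1614, 884)) + 2553768 = (1404 + (188 + 884)/(884 - 1614)) + 2553768 = (1404 + 1072/(-730)) + 2553768 = (1404 - 1/730*1072) + 2553768 = (1404 - 536/365) + 2553768 = 511924/365 + 2553768 = 932637244/365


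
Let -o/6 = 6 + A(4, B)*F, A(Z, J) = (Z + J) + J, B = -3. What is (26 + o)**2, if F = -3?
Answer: 2116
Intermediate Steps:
A(Z, J) = Z + 2*J (A(Z, J) = (J + Z) + J = Z + 2*J)
o = -72 (o = -6*(6 + (4 + 2*(-3))*(-3)) = -6*(6 + (4 - 6)*(-3)) = -6*(6 - 2*(-3)) = -6*(6 + 6) = -6*12 = -72)
(26 + o)**2 = (26 - 72)**2 = (-46)**2 = 2116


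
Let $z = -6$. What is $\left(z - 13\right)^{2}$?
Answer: $361$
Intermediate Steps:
$\left(z - 13\right)^{2} = \left(-6 - 13\right)^{2} = \left(-19\right)^{2} = 361$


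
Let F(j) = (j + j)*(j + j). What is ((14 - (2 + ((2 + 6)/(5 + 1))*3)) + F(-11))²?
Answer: 242064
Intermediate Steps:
F(j) = 4*j² (F(j) = (2*j)*(2*j) = 4*j²)
((14 - (2 + ((2 + 6)/(5 + 1))*3)) + F(-11))² = ((14 - (2 + ((2 + 6)/(5 + 1))*3)) + 4*(-11)²)² = ((14 - (2 + (8/6)*3)) + 4*121)² = ((14 - (2 + (8*(⅙))*3)) + 484)² = ((14 - (2 + (4/3)*3)) + 484)² = ((14 - (2 + 4)) + 484)² = ((14 - 1*6) + 484)² = ((14 - 6) + 484)² = (8 + 484)² = 492² = 242064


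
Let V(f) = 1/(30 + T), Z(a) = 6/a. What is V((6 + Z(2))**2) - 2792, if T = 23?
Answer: -147975/53 ≈ -2792.0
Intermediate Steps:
V(f) = 1/53 (V(f) = 1/(30 + 23) = 1/53)
V((6 + Z(2))**2) - 2792 = 1/53 - 2792 = -147975/53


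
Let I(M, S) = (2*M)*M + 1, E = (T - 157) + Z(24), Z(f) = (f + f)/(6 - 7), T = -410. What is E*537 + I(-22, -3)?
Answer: -329286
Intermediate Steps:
Z(f) = -2*f (Z(f) = (2*f)/(-1) = (2*f)*(-1) = -2*f)
E = -615 (E = (-410 - 157) - 2*24 = -567 - 48 = -615)
I(M, S) = 1 + 2*M² (I(M, S) = 2*M² + 1 = 1 + 2*M²)
E*537 + I(-22, -3) = -615*537 + (1 + 2*(-22)²) = -330255 + (1 + 2*484) = -330255 + (1 + 968) = -330255 + 969 = -329286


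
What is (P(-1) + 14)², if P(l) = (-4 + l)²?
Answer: 1521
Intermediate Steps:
(P(-1) + 14)² = ((-4 - 1)² + 14)² = ((-5)² + 14)² = (25 + 14)² = 39² = 1521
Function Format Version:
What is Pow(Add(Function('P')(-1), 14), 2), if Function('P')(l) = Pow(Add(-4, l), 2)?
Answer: 1521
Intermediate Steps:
Pow(Add(Function('P')(-1), 14), 2) = Pow(Add(Pow(Add(-4, -1), 2), 14), 2) = Pow(Add(Pow(-5, 2), 14), 2) = Pow(Add(25, 14), 2) = Pow(39, 2) = 1521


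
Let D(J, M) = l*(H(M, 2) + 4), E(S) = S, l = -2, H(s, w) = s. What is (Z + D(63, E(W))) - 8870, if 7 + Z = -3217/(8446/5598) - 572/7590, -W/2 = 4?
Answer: -16028178448/1456935 ≈ -11001.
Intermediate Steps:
W = -8 (W = -2*4 = -8)
Z = -3116820478/1456935 (Z = -7 + (-3217/(8446/5598) - 572/7590) = -7 + (-3217/(8446*(1/5598)) - 572*1/7590) = -7 + (-3217/4223/2799 - 26/345) = -7 + (-3217*2799/4223 - 26/345) = -7 + (-9004383/4223 - 26/345) = -7 - 3106621933/1456935 = -3116820478/1456935 ≈ -2139.3)
D(J, M) = -8 - 2*M (D(J, M) = -2*(M + 4) = -2*(4 + M) = -8 - 2*M)
(Z + D(63, E(W))) - 8870 = (-3116820478/1456935 + (-8 - 2*(-8))) - 8870 = (-3116820478/1456935 + (-8 + 16)) - 8870 = (-3116820478/1456935 + 8) - 8870 = -3105164998/1456935 - 8870 = -16028178448/1456935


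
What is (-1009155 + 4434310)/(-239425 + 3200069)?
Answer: 3425155/2960644 ≈ 1.1569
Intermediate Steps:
(-1009155 + 4434310)/(-239425 + 3200069) = 3425155/2960644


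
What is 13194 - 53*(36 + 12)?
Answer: 10650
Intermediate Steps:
13194 - 53*(36 + 12) = 13194 - 53*48 = 13194 - 2544 = 10650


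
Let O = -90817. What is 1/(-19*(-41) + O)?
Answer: -1/90038 ≈ -1.1106e-5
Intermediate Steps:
1/(-19*(-41) + O) = 1/(-19*(-41) - 90817) = 1/(779 - 90817) = 1/(-90038) = -1/90038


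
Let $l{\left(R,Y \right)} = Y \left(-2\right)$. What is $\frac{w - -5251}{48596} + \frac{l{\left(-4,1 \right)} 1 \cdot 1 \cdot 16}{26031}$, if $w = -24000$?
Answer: $- \frac{489610291}{1265002476} \approx -0.38704$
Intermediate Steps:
$l{\left(R,Y \right)} = - 2 Y$
$\frac{w - -5251}{48596} + \frac{l{\left(-4,1 \right)} 1 \cdot 1 \cdot 16}{26031} = \frac{-24000 - -5251}{48596} + \frac{\left(-2\right) 1 \cdot 1 \cdot 1 \cdot 16}{26031} = \left(-24000 + 5251\right) \frac{1}{48596} + \left(-2\right) 1 \cdot 16 \cdot \frac{1}{26031} = \left(-18749\right) \frac{1}{48596} + \left(-2\right) 16 \cdot \frac{1}{26031} = - \frac{18749}{48596} - \frac{32}{26031} = - \frac{489610291}{1265002476}$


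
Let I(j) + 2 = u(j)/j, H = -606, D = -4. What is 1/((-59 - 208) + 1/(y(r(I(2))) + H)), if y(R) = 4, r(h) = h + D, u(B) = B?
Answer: -602/160735 ≈ -0.0037453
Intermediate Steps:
I(j) = -1 (I(j) = -2 + j/j = -2 + 1 = -1)
r(h) = -4 + h (r(h) = h - 4 = -4 + h)
1/((-59 - 208) + 1/(y(r(I(2))) + H)) = 1/((-59 - 208) + 1/(4 - 606)) = 1/(-267 + 1/(-602)) = 1/(-267 - 1/602) = 1/(-160735/602) = -602/160735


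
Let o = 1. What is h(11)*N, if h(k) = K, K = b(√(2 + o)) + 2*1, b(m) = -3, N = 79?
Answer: -79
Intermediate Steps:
K = -1 (K = -3 + 2*1 = -3 + 2 = -1)
h(k) = -1
h(11)*N = -1*79 = -79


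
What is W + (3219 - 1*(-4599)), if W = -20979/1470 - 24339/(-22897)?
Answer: 1787063121/228970 ≈ 7804.8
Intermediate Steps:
W = -3024339/228970 (W = -20979*1/1470 - 24339*(-1/22897) = -999/70 + 3477/3271 = -3024339/228970 ≈ -13.208)
W + (3219 - 1*(-4599)) = -3024339/228970 + (3219 - 1*(-4599)) = -3024339/228970 + (3219 + 4599) = -3024339/228970 + 7818 = 1787063121/228970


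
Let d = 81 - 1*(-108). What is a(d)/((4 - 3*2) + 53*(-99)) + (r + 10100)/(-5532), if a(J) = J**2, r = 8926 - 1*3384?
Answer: -46618905/4839578 ≈ -9.6328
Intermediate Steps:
d = 189 (d = 81 + 108 = 189)
r = 5542 (r = 8926 - 3384 = 5542)
a(d)/((4 - 3*2) + 53*(-99)) + (r + 10100)/(-5532) = 189**2/((4 - 3*2) + 53*(-99)) + (5542 + 10100)/(-5532) = 35721/((4 - 6) - 5247) + 15642*(-1/5532) = 35721/(-2 - 5247) - 2607/922 = 35721/(-5249) - 2607/922 = 35721*(-1/5249) - 2607/922 = -35721/5249 - 2607/922 = -46618905/4839578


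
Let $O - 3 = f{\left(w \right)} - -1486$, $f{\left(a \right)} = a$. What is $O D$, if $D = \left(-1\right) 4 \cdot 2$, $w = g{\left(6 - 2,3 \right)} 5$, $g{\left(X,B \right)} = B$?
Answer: $-12032$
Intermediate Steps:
$w = 15$ ($w = 3 \cdot 5 = 15$)
$O = 1504$ ($O = 3 + \left(15 - -1486\right) = 3 + \left(15 + 1486\right) = 3 + 1501 = 1504$)
$D = -8$ ($D = \left(-4\right) 2 = -8$)
$O D = 1504 \left(-8\right) = -12032$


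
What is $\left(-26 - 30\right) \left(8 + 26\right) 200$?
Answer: $-380800$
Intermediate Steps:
$\left(-26 - 30\right) \left(8 + 26\right) 200 = \left(-56\right) 34 \cdot 200 = \left(-1904\right) 200 = -380800$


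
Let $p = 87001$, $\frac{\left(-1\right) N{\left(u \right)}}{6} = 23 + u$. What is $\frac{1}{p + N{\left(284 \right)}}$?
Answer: $\frac{1}{85159} \approx 1.1743 \cdot 10^{-5}$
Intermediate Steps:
$N{\left(u \right)} = -138 - 6 u$ ($N{\left(u \right)} = - 6 \left(23 + u\right) = -138 - 6 u$)
$\frac{1}{p + N{\left(284 \right)}} = \frac{1}{87001 - 1842} = \frac{1}{85159}$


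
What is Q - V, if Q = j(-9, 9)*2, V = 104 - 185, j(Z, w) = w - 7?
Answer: 85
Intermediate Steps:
j(Z, w) = -7 + w
V = -81
Q = 4 (Q = (-7 + 9)*2 = 2*2 = 4)
Q - V = 4 - 1*(-81) = 4 + 81 = 85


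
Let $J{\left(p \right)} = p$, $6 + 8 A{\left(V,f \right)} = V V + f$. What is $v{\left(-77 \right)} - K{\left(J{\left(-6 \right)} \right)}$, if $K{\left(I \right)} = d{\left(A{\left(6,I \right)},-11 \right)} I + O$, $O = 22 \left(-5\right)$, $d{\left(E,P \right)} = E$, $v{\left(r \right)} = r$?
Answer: $51$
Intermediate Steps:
$A{\left(V,f \right)} = - \frac{3}{4} + \frac{f}{8} + \frac{V^{2}}{8}$ ($A{\left(V,f \right)} = - \frac{3}{4} + \frac{V V + f}{8} = - \frac{3}{4} + \frac{V^{2} + f}{8} = - \frac{3}{4} + \frac{f + V^{2}}{8} = - \frac{3}{4} + \left(\frac{f}{8} + \frac{V^{2}}{8}\right) = - \frac{3}{4} + \frac{f}{8} + \frac{V^{2}}{8}$)
$O = -110$
$K{\left(I \right)} = -110 + I \left(\frac{15}{4} + \frac{I}{8}\right)$ ($K{\left(I \right)} = \left(- \frac{3}{4} + \frac{I}{8} + \frac{6^{2}}{8}\right) I - 110 = \left(- \frac{3}{4} + \frac{I}{8} + \frac{1}{8} \cdot 36\right) I - 110 = \left(- \frac{3}{4} + \frac{I}{8} + \frac{9}{2}\right) I - 110 = \left(\frac{15}{4} + \frac{I}{8}\right) I - 110 = I \left(\frac{15}{4} + \frac{I}{8}\right) - 110 = -110 + I \left(\frac{15}{4} + \frac{I}{8}\right)$)
$v{\left(-77 \right)} - K{\left(J{\left(-6 \right)} \right)} = -77 - \left(-110 + \frac{1}{8} \left(-6\right) \left(30 - 6\right)\right) = -77 - \left(-110 + \frac{1}{8} \left(-6\right) 24\right) = -77 - \left(-110 - 18\right) = -77 - -128 = -77 + 128 = 51$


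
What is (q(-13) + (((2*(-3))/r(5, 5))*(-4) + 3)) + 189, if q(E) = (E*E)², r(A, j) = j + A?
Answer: 143777/5 ≈ 28755.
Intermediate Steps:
r(A, j) = A + j
q(E) = E⁴ (q(E) = (E²)² = E⁴)
(q(-13) + (((2*(-3))/r(5, 5))*(-4) + 3)) + 189 = ((-13)⁴ + (((2*(-3))/(5 + 5))*(-4) + 3)) + 189 = (28561 + (-6/10*(-4) + 3)) + 189 = (28561 + (-6*⅒*(-4) + 3)) + 189 = (28561 + (-⅗*(-4) + 3)) + 189 = (28561 + (12/5 + 3)) + 189 = (28561 + 27/5) + 189 = 142832/5 + 189 = 143777/5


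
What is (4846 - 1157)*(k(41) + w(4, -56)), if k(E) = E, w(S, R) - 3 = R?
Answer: -44268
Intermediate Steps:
w(S, R) = 3 + R
(4846 - 1157)*(k(41) + w(4, -56)) = (4846 - 1157)*(41 + (3 - 56)) = 3689*(41 - 53) = 3689*(-12) = -44268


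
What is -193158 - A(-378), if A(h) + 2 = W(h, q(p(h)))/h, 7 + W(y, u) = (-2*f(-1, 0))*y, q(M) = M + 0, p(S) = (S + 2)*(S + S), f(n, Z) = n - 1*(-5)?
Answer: -10429993/54 ≈ -1.9315e+5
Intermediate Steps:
f(n, Z) = 5 + n (f(n, Z) = n + 5 = 5 + n)
p(S) = 2*S*(2 + S) (p(S) = (2 + S)*(2*S) = 2*S*(2 + S))
q(M) = M
W(y, u) = -7 - 8*y (W(y, u) = -7 + (-2*(5 - 1))*y = -7 + (-2*4)*y = -7 - 8*y)
A(h) = -2 + (-7 - 8*h)/h
-193158 - A(-378) = -193158 - (-10 - 7/(-378)) = -193158 - (-10 - 7*(-1/378)) = -193158 - (-10 + 1/54) = -193158 - 1*(-539/54) = -193158 + 539/54 = -10429993/54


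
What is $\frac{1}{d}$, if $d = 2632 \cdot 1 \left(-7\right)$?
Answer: $- \frac{1}{18424} \approx -5.4277 \cdot 10^{-5}$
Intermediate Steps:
$d = -18424$ ($d = 2632 \left(-7\right) = -18424$)
$\frac{1}{d} = \frac{1}{-18424} = - \frac{1}{18424}$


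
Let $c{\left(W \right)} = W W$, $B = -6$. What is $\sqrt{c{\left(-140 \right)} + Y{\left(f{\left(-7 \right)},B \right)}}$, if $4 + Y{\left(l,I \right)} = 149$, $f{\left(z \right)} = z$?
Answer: $\sqrt{19745} \approx 140.52$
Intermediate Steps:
$c{\left(W \right)} = W^{2}$
$Y{\left(l,I \right)} = 145$ ($Y{\left(l,I \right)} = -4 + 149 = 145$)
$\sqrt{c{\left(-140 \right)} + Y{\left(f{\left(-7 \right)},B \right)}} = \sqrt{\left(-140\right)^{2} + 145} = \sqrt{19600 + 145} = \sqrt{19745}$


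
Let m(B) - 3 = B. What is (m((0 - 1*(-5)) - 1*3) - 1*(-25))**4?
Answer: 810000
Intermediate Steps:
m(B) = 3 + B
(m((0 - 1*(-5)) - 1*3) - 1*(-25))**4 = ((3 + ((0 - 1*(-5)) - 1*3)) - 1*(-25))**4 = ((3 + ((0 + 5) - 3)) + 25)**4 = ((3 + (5 - 3)) + 25)**4 = ((3 + 2) + 25)**4 = (5 + 25)**4 = 30**4 = 810000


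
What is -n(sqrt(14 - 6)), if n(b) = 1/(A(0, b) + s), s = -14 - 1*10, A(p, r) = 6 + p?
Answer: 1/18 ≈ 0.055556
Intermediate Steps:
s = -24 (s = -14 - 10 = -24)
n(b) = -1/18 (n(b) = 1/((6 + 0) - 24) = 1/(6 - 24) = 1/(-18) = -1/18)
-n(sqrt(14 - 6)) = -1*(-1/18) = 1/18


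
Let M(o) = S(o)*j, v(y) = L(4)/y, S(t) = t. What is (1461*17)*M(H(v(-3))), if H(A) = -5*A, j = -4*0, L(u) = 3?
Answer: 0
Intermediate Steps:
v(y) = 3/y
j = 0
M(o) = 0 (M(o) = o*0 = 0)
(1461*17)*M(H(v(-3))) = (1461*17)*0 = 24837*0 = 0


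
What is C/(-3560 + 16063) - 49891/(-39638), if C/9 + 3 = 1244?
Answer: 1066503995/495593914 ≈ 2.1520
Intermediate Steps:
C = 11169 (C = -27 + 9*1244 = -27 + 11196 = 11169)
C/(-3560 + 16063) - 49891/(-39638) = 11169/(-3560 + 16063) - 49891/(-39638) = 11169/12503 - 49891*(-1/39638) = 11169*(1/12503) + 49891/39638 = 11169/12503 + 49891/39638 = 1066503995/495593914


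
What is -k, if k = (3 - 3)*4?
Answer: 0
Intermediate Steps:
k = 0 (k = 0*4 = 0)
-k = -1*0 = 0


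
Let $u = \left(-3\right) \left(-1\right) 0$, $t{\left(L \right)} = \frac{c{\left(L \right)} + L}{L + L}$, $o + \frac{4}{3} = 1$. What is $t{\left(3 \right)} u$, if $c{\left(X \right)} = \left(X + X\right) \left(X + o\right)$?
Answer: $0$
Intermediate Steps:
$o = - \frac{1}{3}$ ($o = - \frac{4}{3} + 1 = - \frac{1}{3} \approx -0.33333$)
$c{\left(X \right)} = 2 X \left(- \frac{1}{3} + X\right)$ ($c{\left(X \right)} = \left(X + X\right) \left(X - \frac{1}{3}\right) = 2 X \left(- \frac{1}{3} + X\right)$)
$t{\left(L \right)} = \frac{L + \frac{2 L \left(-1 + 3 L\right)}{3}}{2 L}$ ($t{\left(L \right)} = \frac{\frac{2 L \left(-1 + 3 L\right)}{3} + L}{L + L} = \frac{L + \frac{2 L \left(-1 + 3 L\right)}{3}}{2 L}$)
$u = 0$ ($u = 3 \cdot 0 = 0$)
$t{\left(3 \right)} u = \left(\frac{1}{6} + 3\right) 0 = \frac{19}{6} \cdot 0 = 0$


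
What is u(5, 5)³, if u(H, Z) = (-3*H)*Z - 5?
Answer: -512000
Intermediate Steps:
u(H, Z) = -5 - 3*H*Z (u(H, Z) = -3*H*Z - 5 = -5 - 3*H*Z)
u(5, 5)³ = (-5 - 3*5*5)³ = (-5 - 75)³ = (-80)³ = -512000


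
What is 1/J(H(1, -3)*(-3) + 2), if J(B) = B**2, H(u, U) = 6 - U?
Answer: 1/625 ≈ 0.0016000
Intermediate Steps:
1/J(H(1, -3)*(-3) + 2) = 1/(((6 - 1*(-3))*(-3) + 2)**2) = 1/(((6 + 3)*(-3) + 2)**2) = 1/((9*(-3) + 2)**2) = 1/((-27 + 2)**2) = 1/((-25)**2) = 1/625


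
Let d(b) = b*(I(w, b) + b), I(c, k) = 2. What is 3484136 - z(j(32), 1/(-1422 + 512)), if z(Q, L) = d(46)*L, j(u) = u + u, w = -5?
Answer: 1585282984/455 ≈ 3.4841e+6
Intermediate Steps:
j(u) = 2*u
d(b) = b*(2 + b)
z(Q, L) = 2208*L (z(Q, L) = (46*(2 + 46))*L = (46*48)*L = 2208*L)
3484136 - z(j(32), 1/(-1422 + 512)) = 3484136 - 2208/(-1422 + 512) = 3484136 - 2208/(-910) = 3484136 - 2208*(-1)/910 = 3484136 - 1*(-1104/455) = 3484136 + 1104/455 = 1585282984/455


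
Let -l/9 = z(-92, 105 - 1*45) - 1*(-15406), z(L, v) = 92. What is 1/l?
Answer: -1/139482 ≈ -7.1694e-6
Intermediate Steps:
l = -139482 (l = -9*(92 - 1*(-15406)) = -9*(92 + 15406) = -9*15498 = -139482)
1/l = 1/(-139482) = -1/139482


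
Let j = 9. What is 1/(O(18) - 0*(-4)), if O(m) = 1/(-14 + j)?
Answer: -5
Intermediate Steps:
O(m) = -1/5 (O(m) = 1/(-14 + 9) = 1/(-5) = -1/5)
1/(O(18) - 0*(-4)) = 1/(-1/5 - 0*(-4)) = 1/(-1/5 - 31*0) = 1/(-1/5 + 0) = 1/(-1/5) = -5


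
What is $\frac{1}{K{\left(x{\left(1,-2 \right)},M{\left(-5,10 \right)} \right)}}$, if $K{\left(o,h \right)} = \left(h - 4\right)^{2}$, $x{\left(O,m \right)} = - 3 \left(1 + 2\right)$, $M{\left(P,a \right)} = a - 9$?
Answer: $\frac{1}{9} \approx 0.11111$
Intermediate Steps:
$M{\left(P,a \right)} = -9 + a$ ($M{\left(P,a \right)} = a - 9 = -9 + a$)
$x{\left(O,m \right)} = -9$ ($x{\left(O,m \right)} = \left(-3\right) 3 = -9$)
$K{\left(o,h \right)} = \left(-4 + h\right)^{2}$
$\frac{1}{K{\left(x{\left(1,-2 \right)},M{\left(-5,10 \right)} \right)}} = \frac{1}{\left(-4 + \left(-9 + 10\right)\right)^{2}} = \frac{1}{\left(-4 + 1\right)^{2}} = \frac{1}{\left(-3\right)^{2}} = \frac{1}{9}$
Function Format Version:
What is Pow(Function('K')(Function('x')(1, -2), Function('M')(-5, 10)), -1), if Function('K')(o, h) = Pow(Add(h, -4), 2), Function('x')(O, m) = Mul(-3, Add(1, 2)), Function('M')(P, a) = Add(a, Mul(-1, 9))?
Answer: Rational(1, 9) ≈ 0.11111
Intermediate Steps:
Function('M')(P, a) = Add(-9, a) (Function('M')(P, a) = Add(a, -9) = Add(-9, a))
Function('x')(O, m) = -9 (Function('x')(O, m) = Mul(-3, 3) = -9)
Function('K')(o, h) = Pow(Add(-4, h), 2)
Pow(Function('K')(Function('x')(1, -2), Function('M')(-5, 10)), -1) = Pow(Pow(Add(-4, Add(-9, 10)), 2), -1) = Pow(Pow(Add(-4, 1), 2), -1) = Pow(Pow(-3, 2), -1) = Pow(9, -1) = Rational(1, 9)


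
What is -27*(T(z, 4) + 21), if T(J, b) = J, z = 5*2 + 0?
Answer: -837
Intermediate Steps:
z = 10 (z = 10 + 0 = 10)
-27*(T(z, 4) + 21) = -27*(10 + 21) = -27*31 = -837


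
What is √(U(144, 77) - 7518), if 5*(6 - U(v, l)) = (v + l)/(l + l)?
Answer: I*√4454034970/770 ≈ 86.673*I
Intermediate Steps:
U(v, l) = 6 - (l + v)/(10*l) (U(v, l) = 6 - (v + l)/(5*(l + l)) = 6 - (l + v)/(5*(2*l)) = 6 - (l + v)*1/(2*l)/5 = 6 - (l + v)/(10*l))
√(U(144, 77) - 7518) = √((⅒)*(-1*144 + 59*77)/77 - 7518) = √((⅒)*(1/77)*(-144 + 4543) - 7518) = √((⅒)*(1/77)*4399 - 7518) = √(4399/770 - 7518) = √(-5784461/770) = I*√4454034970/770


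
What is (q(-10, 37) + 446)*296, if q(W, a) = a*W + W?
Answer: 19536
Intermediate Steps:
q(W, a) = W + W*a (q(W, a) = W*a + W = W + W*a)
(q(-10, 37) + 446)*296 = (-10*(1 + 37) + 446)*296 = (-10*38 + 446)*296 = (-380 + 446)*296 = 66*296 = 19536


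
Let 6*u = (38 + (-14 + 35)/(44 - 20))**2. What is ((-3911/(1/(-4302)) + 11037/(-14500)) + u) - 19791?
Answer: 23393370306073/1392000 ≈ 1.6806e+7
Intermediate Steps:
u = 96721/384 (u = (38 + (-14 + 35)/(44 - 20))**2/6 = (38 + 21/24)**2/6 = (38 + 21*(1/24))**2/6 = (38 + 7/8)**2/6 = (311/8)**2/6 = (1/6)*(96721/64) = 96721/384 ≈ 251.88)
((-3911/(1/(-4302)) + 11037/(-14500)) + u) - 19791 = ((-3911/(1/(-4302)) + 11037/(-14500)) + 96721/384) - 19791 = ((-3911/(-1/4302) + 11037*(-1/14500)) + 96721/384) - 19791 = ((-3911*(-4302) - 11037/14500) + 96721/384) - 19791 = ((16825122 - 11037/14500) + 96721/384) - 19791 = (243964257963/14500 + 96721/384) - 19791 = 23420919378073/1392000 - 19791 = 23393370306073/1392000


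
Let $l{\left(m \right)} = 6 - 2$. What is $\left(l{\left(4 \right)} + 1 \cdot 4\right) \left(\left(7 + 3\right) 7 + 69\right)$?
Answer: $1112$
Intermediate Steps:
$l{\left(m \right)} = 4$ ($l{\left(m \right)} = 6 - 2 = 4$)
$\left(l{\left(4 \right)} + 1 \cdot 4\right) \left(\left(7 + 3\right) 7 + 69\right) = \left(4 + 1 \cdot 4\right) \left(\left(7 + 3\right) 7 + 69\right) = \left(4 + 4\right) \left(10 \cdot 7 + 69\right) = 8 \left(70 + 69\right) = 8 \cdot 139 = 1112$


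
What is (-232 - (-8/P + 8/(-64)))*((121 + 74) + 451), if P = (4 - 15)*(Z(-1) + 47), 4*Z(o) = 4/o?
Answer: -151599081/1012 ≈ -1.4980e+5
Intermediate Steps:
Z(o) = 1/o (Z(o) = (4/o)/4 = 1/o)
P = -506 (P = (4 - 15)*(1/(-1) + 47) = -11*(-1 + 47) = -11*46 = -506)
(-232 - (-8/P + 8/(-64)))*((121 + 74) + 451) = (-232 - (-8/(-506) + 8/(-64)))*((121 + 74) + 451) = (-232 - (-8*(-1/506) + 8*(-1/64)))*(195 + 451) = (-232 - (4/253 - 1/8))*646 = (-232 - 1*(-221/2024))*646 = (-232 + 221/2024)*646 = -469347/2024*646 = -151599081/1012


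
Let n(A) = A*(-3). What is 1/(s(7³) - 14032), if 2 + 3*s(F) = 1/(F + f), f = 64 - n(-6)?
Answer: -389/5458707 ≈ -7.1262e-5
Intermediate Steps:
n(A) = -3*A
f = 46 (f = 64 - (-3)*(-6) = 64 - 1*18 = 64 - 18 = 46)
s(F) = -⅔ + 1/(3*(46 + F)) (s(F) = -⅔ + 1/(3*(F + 46)) = -⅔ + 1/(3*(46 + F)))
1/(s(7³) - 14032) = 1/((-91 - 2*7³)/(3*(46 + 7³)) - 14032) = 1/((-91 - 2*343)/(3*(46 + 343)) - 14032) = 1/((⅓)*(-91 - 686)/389 - 14032) = 1/((⅓)*(1/389)*(-777) - 14032) = 1/(-259/389 - 14032) = 1/(-5458707/389) = -389/5458707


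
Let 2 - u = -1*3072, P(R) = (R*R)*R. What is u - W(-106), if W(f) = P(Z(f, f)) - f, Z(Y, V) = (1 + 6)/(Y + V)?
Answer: 28279484247/9528128 ≈ 2968.0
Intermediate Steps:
Z(Y, V) = 7/(V + Y)
P(R) = R³ (P(R) = R²*R = R³)
W(f) = -f + 343/(8*f³) (W(f) = (7/(f + f))³ - f = (7/((2*f)))³ - f = (7*(1/(2*f)))³ - f = (7/(2*f))³ - f = 343/(8*f³) - f = -f + 343/(8*f³))
u = 3074 (u = 2 - (-1)*3072 = 2 - 1*(-3072) = 2 + 3072 = 3074)
u - W(-106) = 3074 - (-1*(-106) + (343/8)/(-106)³) = 3074 - (106 + (343/8)*(-1/1191016)) = 3074 - (106 - 343/9528128) = 3074 - 1*1009981225/9528128 = 3074 - 1009981225/9528128 = 28279484247/9528128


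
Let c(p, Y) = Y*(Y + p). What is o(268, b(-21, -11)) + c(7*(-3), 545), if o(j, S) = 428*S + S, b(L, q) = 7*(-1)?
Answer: 282577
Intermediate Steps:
b(L, q) = -7
o(j, S) = 429*S
o(268, b(-21, -11)) + c(7*(-3), 545) = 429*(-7) + 545*(545 + 7*(-3)) = -3003 + 545*(545 - 21) = -3003 + 545*524 = -3003 + 285580 = 282577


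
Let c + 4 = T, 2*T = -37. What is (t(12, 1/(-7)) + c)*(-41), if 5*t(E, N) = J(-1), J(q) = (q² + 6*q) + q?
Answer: 9717/10 ≈ 971.70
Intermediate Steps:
T = -37/2 (T = (½)*(-37) = -37/2 ≈ -18.500)
c = -45/2 (c = -4 - 37/2 = -45/2 ≈ -22.500)
J(q) = q² + 7*q
t(E, N) = -6/5 (t(E, N) = (-(7 - 1))/5 = (-1*6)/5 = (⅕)*(-6) = -6/5)
(t(12, 1/(-7)) + c)*(-41) = (-6/5 - 45/2)*(-41) = -237/10*(-41) = 9717/10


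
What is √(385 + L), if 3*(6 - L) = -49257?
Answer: 41*√10 ≈ 129.65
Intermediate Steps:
L = 16425 (L = 6 - ⅓*(-49257) = 6 + 16419 = 16425)
√(385 + L) = √(385 + 16425) = √16810 = 41*√10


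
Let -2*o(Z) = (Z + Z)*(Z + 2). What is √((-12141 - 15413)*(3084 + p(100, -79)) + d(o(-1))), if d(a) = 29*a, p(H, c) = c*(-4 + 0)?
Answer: I*√93683571 ≈ 9679.0*I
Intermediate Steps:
p(H, c) = -4*c (p(H, c) = c*(-4) = -4*c)
o(Z) = -Z*(2 + Z) (o(Z) = -(Z + Z)*(Z + 2)/2 = -2*Z*(2 + Z)/2 = -Z*(2 + Z))
√((-12141 - 15413)*(3084 + p(100, -79)) + d(o(-1))) = √((-12141 - 15413)*(3084 - 4*(-79)) + 29*(-1*(-1)*(2 - 1))) = √(-27554*(3084 + 316) + 29*(-1*(-1)*1)) = √(-27554*3400 + 29*1) = √(-93683600 + 29) = √(-93683571) = I*√93683571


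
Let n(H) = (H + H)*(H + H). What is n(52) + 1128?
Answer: 11944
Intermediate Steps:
n(H) = 4*H**2 (n(H) = (2*H)*(2*H) = 4*H**2)
n(52) + 1128 = 4*52**2 + 1128 = 4*2704 + 1128 = 10816 + 1128 = 11944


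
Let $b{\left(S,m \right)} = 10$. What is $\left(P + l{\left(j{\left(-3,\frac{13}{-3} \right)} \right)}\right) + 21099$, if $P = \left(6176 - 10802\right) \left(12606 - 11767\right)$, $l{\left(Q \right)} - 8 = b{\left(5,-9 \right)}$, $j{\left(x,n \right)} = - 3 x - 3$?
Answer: $-3860097$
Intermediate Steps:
$j{\left(x,n \right)} = -3 - 3 x$
$l{\left(Q \right)} = 18$ ($l{\left(Q \right)} = 8 + 10 = 18$)
$P = -3881214$ ($P = \left(-4626\right) 839 = -3881214$)
$\left(P + l{\left(j{\left(-3,\frac{13}{-3} \right)} \right)}\right) + 21099 = \left(-3881214 + 18\right) + 21099 = -3881196 + 21099 = -3860097$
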